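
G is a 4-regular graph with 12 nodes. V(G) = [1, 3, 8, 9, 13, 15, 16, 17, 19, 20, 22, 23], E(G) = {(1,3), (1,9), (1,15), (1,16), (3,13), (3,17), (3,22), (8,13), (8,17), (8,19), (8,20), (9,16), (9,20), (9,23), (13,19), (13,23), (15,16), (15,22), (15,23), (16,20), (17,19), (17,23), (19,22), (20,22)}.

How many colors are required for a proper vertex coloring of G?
χ(G) = 3

Clique number ω(G) = 3 (lower bound: χ ≥ ω).
The clique on [1, 9, 16] has size 3, forcing χ ≥ 3, and the coloring below uses 3 colors, so χ(G) = 3.
A valid 3-coloring: color 1: [3, 8, 9, 15]; color 2: [13, 16, 17, 22]; color 3: [1, 19, 20, 23].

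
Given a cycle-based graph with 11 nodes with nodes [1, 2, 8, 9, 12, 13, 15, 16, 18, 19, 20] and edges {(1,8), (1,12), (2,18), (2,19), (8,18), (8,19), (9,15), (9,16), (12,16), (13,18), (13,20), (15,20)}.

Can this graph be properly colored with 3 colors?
Yes, G is 3-colorable

A valid 3-coloring: color 1: [1, 15, 16, 18, 19]; color 2: [2, 8, 9, 12, 20]; color 3: [13].
(χ(G) = 3 ≤ 3.)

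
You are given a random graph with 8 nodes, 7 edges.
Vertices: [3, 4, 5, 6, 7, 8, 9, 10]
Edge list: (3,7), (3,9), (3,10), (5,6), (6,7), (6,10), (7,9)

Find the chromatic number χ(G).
Clique number ω(G) = 3 (lower bound: χ ≥ ω).
The clique on [3, 7, 9] has size 3, forcing χ ≥ 3, and the coloring below uses 3 colors, so χ(G) = 3.
A valid 3-coloring: color 1: [4, 5, 7, 8, 10]; color 2: [3, 6]; color 3: [9].

χ(G) = 3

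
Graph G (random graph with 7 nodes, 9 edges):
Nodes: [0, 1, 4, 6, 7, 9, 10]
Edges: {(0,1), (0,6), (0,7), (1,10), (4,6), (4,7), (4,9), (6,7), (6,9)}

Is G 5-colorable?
A valid 5-coloring: color 1: [1, 6]; color 2: [0, 4, 10]; color 3: [7, 9].
(χ(G) = 3 ≤ 5.)

Yes, G is 5-colorable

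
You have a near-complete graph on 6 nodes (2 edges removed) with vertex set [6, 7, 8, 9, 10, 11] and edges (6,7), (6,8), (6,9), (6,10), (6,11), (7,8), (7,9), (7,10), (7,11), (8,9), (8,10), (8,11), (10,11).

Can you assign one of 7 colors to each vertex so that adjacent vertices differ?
Yes, G is 7-colorable

A valid 7-coloring: color 1: [6]; color 2: [8]; color 3: [7]; color 4: [9, 10]; color 5: [11].
(χ(G) = 5 ≤ 7.)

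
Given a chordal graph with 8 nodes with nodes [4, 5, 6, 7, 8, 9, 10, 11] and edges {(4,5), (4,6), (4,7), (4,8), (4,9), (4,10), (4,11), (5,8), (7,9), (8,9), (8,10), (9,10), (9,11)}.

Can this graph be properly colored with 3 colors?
No, G is not 3-colorable

The clique on vertices [4, 8, 9, 10] has size 4 > 3, so it alone needs 4 colors.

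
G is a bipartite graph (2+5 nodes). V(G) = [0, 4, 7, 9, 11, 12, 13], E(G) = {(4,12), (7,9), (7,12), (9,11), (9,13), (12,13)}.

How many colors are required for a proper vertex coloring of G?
χ(G) = 2

Clique number ω(G) = 2 (lower bound: χ ≥ ω).
The graph is bipartite (no odd cycle), so 2 colors suffice: χ(G) = 2.
A valid 2-coloring: color 1: [0, 9, 12]; color 2: [4, 7, 11, 13].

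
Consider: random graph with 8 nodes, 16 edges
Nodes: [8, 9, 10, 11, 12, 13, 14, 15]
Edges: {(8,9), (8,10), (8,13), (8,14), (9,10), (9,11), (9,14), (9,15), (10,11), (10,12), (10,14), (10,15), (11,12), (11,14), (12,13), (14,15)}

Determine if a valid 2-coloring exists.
No, G is not 2-colorable

The clique on vertices [8, 9, 10, 14] has size 4 > 2, so it alone needs 4 colors.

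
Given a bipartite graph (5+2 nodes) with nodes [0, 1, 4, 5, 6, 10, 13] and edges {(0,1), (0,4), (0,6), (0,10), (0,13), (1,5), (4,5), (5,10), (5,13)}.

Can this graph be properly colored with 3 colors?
A valid 3-coloring: color 1: [0, 5]; color 2: [1, 4, 6, 10, 13].
(χ(G) = 2 ≤ 3.)

Yes, G is 3-colorable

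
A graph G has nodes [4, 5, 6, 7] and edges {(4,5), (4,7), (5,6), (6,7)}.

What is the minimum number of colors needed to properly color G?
χ(G) = 2

Clique number ω(G) = 2 (lower bound: χ ≥ ω).
The graph is bipartite (no odd cycle), so 2 colors suffice: χ(G) = 2.
A valid 2-coloring: color 1: [4, 6]; color 2: [5, 7].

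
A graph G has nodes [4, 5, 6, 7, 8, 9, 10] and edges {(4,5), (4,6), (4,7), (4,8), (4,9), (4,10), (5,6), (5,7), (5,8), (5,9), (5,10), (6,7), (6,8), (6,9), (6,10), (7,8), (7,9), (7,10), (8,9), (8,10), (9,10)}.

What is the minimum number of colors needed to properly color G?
Clique number ω(G) = 7 (lower bound: χ ≥ ω).
The clique on [4, 5, 6, 7, 8, 9, 10] has size 7, forcing χ ≥ 7, and the coloring below uses 7 colors, so χ(G) = 7.
A valid 7-coloring: color 1: [5]; color 2: [4]; color 3: [6]; color 4: [9]; color 5: [7]; color 6: [8]; color 7: [10].

χ(G) = 7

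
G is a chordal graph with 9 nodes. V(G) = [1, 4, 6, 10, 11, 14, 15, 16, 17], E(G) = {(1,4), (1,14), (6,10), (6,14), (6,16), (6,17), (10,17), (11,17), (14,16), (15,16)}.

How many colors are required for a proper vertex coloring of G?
Clique number ω(G) = 3 (lower bound: χ ≥ ω).
The clique on [6, 14, 16] has size 3, forcing χ ≥ 3, and the coloring below uses 3 colors, so χ(G) = 3.
A valid 3-coloring: color 1: [1, 6, 11, 15]; color 2: [4, 16, 17]; color 3: [10, 14].

χ(G) = 3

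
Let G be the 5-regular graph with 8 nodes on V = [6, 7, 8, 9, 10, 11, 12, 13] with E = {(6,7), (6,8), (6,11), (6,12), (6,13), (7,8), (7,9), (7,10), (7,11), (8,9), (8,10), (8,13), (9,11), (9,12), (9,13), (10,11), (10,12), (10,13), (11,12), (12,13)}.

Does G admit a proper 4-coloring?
A valid 4-coloring: color 1: [6, 9, 10]; color 2: [7, 12]; color 3: [8, 11]; color 4: [13].
(χ(G) = 4 ≤ 4.)

Yes, G is 4-colorable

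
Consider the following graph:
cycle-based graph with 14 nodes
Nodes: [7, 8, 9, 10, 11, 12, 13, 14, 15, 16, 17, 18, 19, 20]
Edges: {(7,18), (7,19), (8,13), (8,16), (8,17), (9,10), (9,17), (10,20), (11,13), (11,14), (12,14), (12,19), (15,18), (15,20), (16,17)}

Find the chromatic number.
Clique number ω(G) = 3 (lower bound: χ ≥ ω).
The clique on [8, 16, 17] has size 3, forcing χ ≥ 3, and the coloring below uses 3 colors, so χ(G) = 3.
A valid 3-coloring: color 1: [13, 14, 17, 18, 19, 20]; color 2: [7, 8, 10, 11, 12, 15]; color 3: [9, 16].

χ(G) = 3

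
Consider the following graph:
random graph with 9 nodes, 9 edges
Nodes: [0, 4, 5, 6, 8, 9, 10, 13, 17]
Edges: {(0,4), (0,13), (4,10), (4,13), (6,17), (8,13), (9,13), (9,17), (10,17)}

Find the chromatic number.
Clique number ω(G) = 3 (lower bound: χ ≥ ω).
The clique on [0, 4, 13] has size 3, forcing χ ≥ 3, and the coloring below uses 3 colors, so χ(G) = 3.
A valid 3-coloring: color 1: [5, 6, 10, 13]; color 2: [4, 8, 17]; color 3: [0, 9].

χ(G) = 3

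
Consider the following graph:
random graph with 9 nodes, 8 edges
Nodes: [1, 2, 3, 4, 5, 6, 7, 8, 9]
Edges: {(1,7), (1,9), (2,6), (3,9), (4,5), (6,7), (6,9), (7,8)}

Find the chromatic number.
χ(G) = 2

Clique number ω(G) = 2 (lower bound: χ ≥ ω).
The graph is bipartite (no odd cycle), so 2 colors suffice: χ(G) = 2.
A valid 2-coloring: color 1: [1, 3, 5, 6, 8]; color 2: [2, 4, 7, 9].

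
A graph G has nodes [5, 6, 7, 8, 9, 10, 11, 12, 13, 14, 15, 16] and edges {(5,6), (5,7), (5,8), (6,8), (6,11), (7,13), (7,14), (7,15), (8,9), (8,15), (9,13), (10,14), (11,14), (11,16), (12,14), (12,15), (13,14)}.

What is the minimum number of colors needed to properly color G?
χ(G) = 3

Clique number ω(G) = 3 (lower bound: χ ≥ ω).
The clique on [5, 6, 8] has size 3, forcing χ ≥ 3, and the coloring below uses 3 colors, so χ(G) = 3.
A valid 3-coloring: color 1: [5, 9, 14, 15, 16]; color 2: [7, 8, 10, 11, 12]; color 3: [6, 13].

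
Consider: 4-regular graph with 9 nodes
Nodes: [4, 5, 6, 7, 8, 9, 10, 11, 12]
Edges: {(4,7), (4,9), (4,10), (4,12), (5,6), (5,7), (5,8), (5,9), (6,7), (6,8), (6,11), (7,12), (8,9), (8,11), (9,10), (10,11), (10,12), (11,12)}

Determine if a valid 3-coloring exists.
A valid 3-coloring: color 1: [6, 9, 12]; color 2: [4, 5, 11]; color 3: [7, 8, 10].
(χ(G) = 3 ≤ 3.)

Yes, G is 3-colorable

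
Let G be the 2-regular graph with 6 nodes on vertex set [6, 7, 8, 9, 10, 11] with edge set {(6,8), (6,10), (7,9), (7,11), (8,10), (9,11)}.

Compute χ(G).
Clique number ω(G) = 3 (lower bound: χ ≥ ω).
The clique on [7, 9, 11] has size 3, forcing χ ≥ 3, and the coloring below uses 3 colors, so χ(G) = 3.
A valid 3-coloring: color 1: [9, 10]; color 2: [8, 11]; color 3: [6, 7].

χ(G) = 3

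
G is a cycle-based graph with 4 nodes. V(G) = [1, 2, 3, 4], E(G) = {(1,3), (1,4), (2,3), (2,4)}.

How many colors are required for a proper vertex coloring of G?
χ(G) = 2

Clique number ω(G) = 2 (lower bound: χ ≥ ω).
The graph is bipartite (no odd cycle), so 2 colors suffice: χ(G) = 2.
A valid 2-coloring: color 1: [1, 2]; color 2: [3, 4].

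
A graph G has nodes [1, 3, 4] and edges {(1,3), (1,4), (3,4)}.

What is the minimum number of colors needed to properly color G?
χ(G) = 3

Clique number ω(G) = 3 (lower bound: χ ≥ ω).
The clique on [1, 3, 4] has size 3, forcing χ ≥ 3, and the coloring below uses 3 colors, so χ(G) = 3.
A valid 3-coloring: color 1: [3]; color 2: [4]; color 3: [1].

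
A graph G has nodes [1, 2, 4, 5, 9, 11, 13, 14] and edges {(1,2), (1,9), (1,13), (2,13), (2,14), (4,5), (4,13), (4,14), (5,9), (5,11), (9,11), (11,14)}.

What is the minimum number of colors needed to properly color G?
Clique number ω(G) = 3 (lower bound: χ ≥ ω).
The clique on [1, 2, 13] has size 3, forcing χ ≥ 3, and the coloring below uses 3 colors, so χ(G) = 3.
A valid 3-coloring: color 1: [9, 13, 14]; color 2: [2, 4, 11]; color 3: [1, 5].

χ(G) = 3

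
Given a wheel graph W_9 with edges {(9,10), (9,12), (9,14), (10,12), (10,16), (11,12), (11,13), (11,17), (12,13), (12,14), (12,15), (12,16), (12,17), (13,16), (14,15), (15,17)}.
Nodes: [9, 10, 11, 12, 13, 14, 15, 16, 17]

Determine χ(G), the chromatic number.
χ(G) = 3

Clique number ω(G) = 3 (lower bound: χ ≥ ω).
The clique on [9, 10, 12] has size 3, forcing χ ≥ 3, and the coloring below uses 3 colors, so χ(G) = 3.
A valid 3-coloring: color 1: [12]; color 2: [10, 13, 14, 17]; color 3: [9, 11, 15, 16].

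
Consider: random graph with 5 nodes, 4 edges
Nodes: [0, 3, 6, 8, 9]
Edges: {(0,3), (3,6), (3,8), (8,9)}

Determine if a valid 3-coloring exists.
Yes, G is 3-colorable

A valid 3-coloring: color 1: [3, 9]; color 2: [0, 6, 8].
(χ(G) = 2 ≤ 3.)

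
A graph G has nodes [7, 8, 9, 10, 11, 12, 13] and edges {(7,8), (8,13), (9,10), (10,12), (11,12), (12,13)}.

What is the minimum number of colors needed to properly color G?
Clique number ω(G) = 2 (lower bound: χ ≥ ω).
The graph is bipartite (no odd cycle), so 2 colors suffice: χ(G) = 2.
A valid 2-coloring: color 1: [8, 9, 12]; color 2: [7, 10, 11, 13].

χ(G) = 2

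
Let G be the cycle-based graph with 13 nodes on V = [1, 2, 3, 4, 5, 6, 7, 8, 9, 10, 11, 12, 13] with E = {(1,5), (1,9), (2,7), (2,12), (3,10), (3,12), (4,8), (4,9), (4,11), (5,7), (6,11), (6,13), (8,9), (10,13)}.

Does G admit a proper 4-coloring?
Yes, G is 4-colorable

A valid 4-coloring: color 1: [2, 3, 5, 9, 11, 13]; color 2: [1, 4, 6, 7, 10, 12]; color 3: [8].
(χ(G) = 3 ≤ 4.)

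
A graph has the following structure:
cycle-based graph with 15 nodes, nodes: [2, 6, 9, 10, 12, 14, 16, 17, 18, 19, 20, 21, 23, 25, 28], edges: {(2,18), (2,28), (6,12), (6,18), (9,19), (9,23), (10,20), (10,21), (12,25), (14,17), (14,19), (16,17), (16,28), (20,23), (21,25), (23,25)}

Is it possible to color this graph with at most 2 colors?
Odd cycle [10, 21, 25, 23, 20] needs 3 colors (χ ≥ 3).
Hence χ(G) ≥ 3 > 2, so no proper 2-coloring exists.

No, G is not 2-colorable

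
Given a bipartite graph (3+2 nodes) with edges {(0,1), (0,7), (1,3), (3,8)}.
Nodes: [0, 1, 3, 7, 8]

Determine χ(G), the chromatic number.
Clique number ω(G) = 2 (lower bound: χ ≥ ω).
The graph is bipartite (no odd cycle), so 2 colors suffice: χ(G) = 2.
A valid 2-coloring: color 1: [1, 7, 8]; color 2: [0, 3].

χ(G) = 2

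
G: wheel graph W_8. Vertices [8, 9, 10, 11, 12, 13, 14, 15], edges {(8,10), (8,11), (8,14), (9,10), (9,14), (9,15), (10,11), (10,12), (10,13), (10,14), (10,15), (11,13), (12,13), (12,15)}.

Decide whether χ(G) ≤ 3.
Odd cycle [15, 9, 14, 8, 11, 13, 12] needs 3 colors (χ ≥ 3).
Vertex 10 is adjacent to every vertex of [8, 9, 11, 12, 13, 14, 15], which already need 3 colors among themselves, so 10 needs a new color (χ ≥ 4).
Hence χ(G) ≥ 4 > 3, so no proper 3-coloring exists.

No, G is not 3-colorable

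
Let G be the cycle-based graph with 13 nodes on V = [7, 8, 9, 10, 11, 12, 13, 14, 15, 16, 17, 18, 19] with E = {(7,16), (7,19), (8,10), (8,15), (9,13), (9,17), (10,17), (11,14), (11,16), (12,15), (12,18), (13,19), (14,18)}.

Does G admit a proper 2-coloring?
Odd cycle [11, 14, 18, 12, 15, 8, 10, 17, 9, 13, 19, 7, 16] needs 3 colors (χ ≥ 3).
Hence χ(G) ≥ 3 > 2, so no proper 2-coloring exists.

No, G is not 2-colorable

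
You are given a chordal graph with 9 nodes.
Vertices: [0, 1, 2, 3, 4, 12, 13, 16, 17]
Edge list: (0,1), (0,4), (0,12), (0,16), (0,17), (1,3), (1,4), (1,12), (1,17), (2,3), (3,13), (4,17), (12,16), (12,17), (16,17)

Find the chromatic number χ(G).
χ(G) = 4

Clique number ω(G) = 4 (lower bound: χ ≥ ω).
The clique on [0, 12, 16, 17] has size 4, forcing χ ≥ 4, and the coloring below uses 4 colors, so χ(G) = 4.
A valid 4-coloring: color 1: [1, 2, 13, 16]; color 2: [3, 17]; color 3: [0]; color 4: [4, 12].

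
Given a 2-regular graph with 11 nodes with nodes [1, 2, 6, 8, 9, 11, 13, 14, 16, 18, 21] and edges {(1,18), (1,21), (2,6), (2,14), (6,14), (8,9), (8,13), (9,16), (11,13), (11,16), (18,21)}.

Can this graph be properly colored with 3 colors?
A valid 3-coloring: color 1: [2, 8, 16, 18]; color 2: [6, 9, 11, 21]; color 3: [1, 13, 14].
(χ(G) = 3 ≤ 3.)

Yes, G is 3-colorable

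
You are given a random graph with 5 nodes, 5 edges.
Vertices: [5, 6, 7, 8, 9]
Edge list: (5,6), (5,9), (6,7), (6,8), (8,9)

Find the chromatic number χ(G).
χ(G) = 2

Clique number ω(G) = 2 (lower bound: χ ≥ ω).
The graph is bipartite (no odd cycle), so 2 colors suffice: χ(G) = 2.
A valid 2-coloring: color 1: [6, 9]; color 2: [5, 7, 8].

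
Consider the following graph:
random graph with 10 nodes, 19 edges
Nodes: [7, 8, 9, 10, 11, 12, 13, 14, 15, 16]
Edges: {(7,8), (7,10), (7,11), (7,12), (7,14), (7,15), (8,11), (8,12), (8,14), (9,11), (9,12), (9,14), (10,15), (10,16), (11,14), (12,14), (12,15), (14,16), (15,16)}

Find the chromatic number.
χ(G) = 4

Clique number ω(G) = 4 (lower bound: χ ≥ ω).
The clique on [7, 8, 11, 14] has size 4, forcing χ ≥ 4, and the coloring below uses 4 colors, so χ(G) = 4.
A valid 4-coloring: color 1: [13, 14, 15]; color 2: [7, 9, 16]; color 3: [10, 11, 12]; color 4: [8].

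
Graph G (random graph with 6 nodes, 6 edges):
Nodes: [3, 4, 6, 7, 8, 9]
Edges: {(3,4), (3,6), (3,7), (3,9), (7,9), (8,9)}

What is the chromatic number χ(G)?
Clique number ω(G) = 3 (lower bound: χ ≥ ω).
The clique on [3, 7, 9] has size 3, forcing χ ≥ 3, and the coloring below uses 3 colors, so χ(G) = 3.
A valid 3-coloring: color 1: [3, 8]; color 2: [4, 6, 9]; color 3: [7].

χ(G) = 3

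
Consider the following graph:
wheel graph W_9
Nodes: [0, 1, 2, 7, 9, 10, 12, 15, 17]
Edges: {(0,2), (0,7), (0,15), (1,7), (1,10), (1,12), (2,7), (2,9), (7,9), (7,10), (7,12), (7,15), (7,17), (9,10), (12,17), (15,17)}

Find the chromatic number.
χ(G) = 3

Clique number ω(G) = 3 (lower bound: χ ≥ ω).
The clique on [0, 2, 7] has size 3, forcing χ ≥ 3, and the coloring below uses 3 colors, so χ(G) = 3.
A valid 3-coloring: color 1: [7]; color 2: [2, 10, 12, 15]; color 3: [0, 1, 9, 17].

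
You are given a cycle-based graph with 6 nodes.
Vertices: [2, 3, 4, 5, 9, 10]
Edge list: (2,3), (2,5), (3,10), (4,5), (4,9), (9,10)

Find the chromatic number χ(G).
χ(G) = 2

Clique number ω(G) = 2 (lower bound: χ ≥ ω).
The graph is bipartite (no odd cycle), so 2 colors suffice: χ(G) = 2.
A valid 2-coloring: color 1: [2, 4, 10]; color 2: [3, 5, 9].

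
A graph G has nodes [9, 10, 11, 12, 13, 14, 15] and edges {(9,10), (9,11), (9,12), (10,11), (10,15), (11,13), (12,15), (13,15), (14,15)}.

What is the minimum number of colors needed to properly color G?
Clique number ω(G) = 3 (lower bound: χ ≥ ω).
The clique on [9, 10, 11] has size 3, forcing χ ≥ 3, and the coloring below uses 3 colors, so χ(G) = 3.
A valid 3-coloring: color 1: [9, 15]; color 2: [10, 12, 13, 14]; color 3: [11].

χ(G) = 3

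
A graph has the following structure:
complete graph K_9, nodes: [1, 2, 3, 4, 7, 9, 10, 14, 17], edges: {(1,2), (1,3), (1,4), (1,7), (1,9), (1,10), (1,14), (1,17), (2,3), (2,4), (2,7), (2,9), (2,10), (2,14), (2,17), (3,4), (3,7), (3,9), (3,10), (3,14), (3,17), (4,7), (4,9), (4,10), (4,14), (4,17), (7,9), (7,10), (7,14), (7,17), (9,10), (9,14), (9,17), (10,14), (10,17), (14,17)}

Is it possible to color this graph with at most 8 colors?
No, G is not 8-colorable

The clique on vertices [1, 2, 3, 4, 7, 9, 10, 14, 17] has size 9 > 8, so it alone needs 9 colors.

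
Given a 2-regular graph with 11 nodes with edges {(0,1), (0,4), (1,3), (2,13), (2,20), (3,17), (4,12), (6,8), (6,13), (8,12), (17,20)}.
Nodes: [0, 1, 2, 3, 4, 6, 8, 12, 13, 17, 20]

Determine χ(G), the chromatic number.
Clique number ω(G) = 2 (lower bound: χ ≥ ω).
Odd cycle [2, 13, 6, 8, 12, 4, 0, 1, 3, 17, 20] needs 3 colors (χ ≥ 3).
The coloring below uses 3 colors, so χ(G) = 3.
A valid 3-coloring: color 1: [1, 2, 6, 12, 17]; color 2: [3, 4, 8, 13, 20]; color 3: [0].

χ(G) = 3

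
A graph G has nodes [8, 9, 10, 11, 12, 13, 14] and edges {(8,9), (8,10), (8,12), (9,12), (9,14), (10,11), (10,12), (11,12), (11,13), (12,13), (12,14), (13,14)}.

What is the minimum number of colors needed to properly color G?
Clique number ω(G) = 3 (lower bound: χ ≥ ω).
The clique on [8, 9, 12] has size 3, forcing χ ≥ 3, and the coloring below uses 3 colors, so χ(G) = 3.
A valid 3-coloring: color 1: [12]; color 2: [8, 11, 14]; color 3: [9, 10, 13].

χ(G) = 3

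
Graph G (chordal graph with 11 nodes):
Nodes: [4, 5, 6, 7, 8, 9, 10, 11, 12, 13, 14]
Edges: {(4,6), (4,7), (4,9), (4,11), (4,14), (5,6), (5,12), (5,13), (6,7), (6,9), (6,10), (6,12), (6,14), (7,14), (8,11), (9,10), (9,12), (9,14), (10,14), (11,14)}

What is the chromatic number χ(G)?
χ(G) = 4

Clique number ω(G) = 4 (lower bound: χ ≥ ω).
The clique on [6, 9, 10, 14] has size 4, forcing χ ≥ 4, and the coloring below uses 4 colors, so χ(G) = 4.
A valid 4-coloring: color 1: [6, 11, 13]; color 2: [8, 12, 14]; color 3: [4, 5, 10]; color 4: [7, 9].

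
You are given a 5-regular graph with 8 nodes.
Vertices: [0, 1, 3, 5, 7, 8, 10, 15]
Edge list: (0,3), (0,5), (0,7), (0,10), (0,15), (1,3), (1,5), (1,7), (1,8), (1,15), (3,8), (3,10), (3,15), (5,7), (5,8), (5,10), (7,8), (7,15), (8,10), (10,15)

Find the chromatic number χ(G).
χ(G) = 4

Clique number ω(G) = 4 (lower bound: χ ≥ ω).
The clique on [0, 3, 10, 15] has size 4, forcing χ ≥ 4, and the coloring below uses 4 colors, so χ(G) = 4.
A valid 4-coloring: color 1: [3, 5]; color 2: [7, 10]; color 3: [8, 15]; color 4: [0, 1].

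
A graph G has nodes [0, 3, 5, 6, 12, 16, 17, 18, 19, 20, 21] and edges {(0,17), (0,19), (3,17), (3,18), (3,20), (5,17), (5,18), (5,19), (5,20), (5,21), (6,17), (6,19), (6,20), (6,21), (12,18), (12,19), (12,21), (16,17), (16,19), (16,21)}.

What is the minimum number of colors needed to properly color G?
Clique number ω(G) = 2 (lower bound: χ ≥ ω).
The graph is bipartite (no odd cycle), so 2 colors suffice: χ(G) = 2.
A valid 2-coloring: color 1: [17, 18, 19, 20, 21]; color 2: [0, 3, 5, 6, 12, 16].

χ(G) = 2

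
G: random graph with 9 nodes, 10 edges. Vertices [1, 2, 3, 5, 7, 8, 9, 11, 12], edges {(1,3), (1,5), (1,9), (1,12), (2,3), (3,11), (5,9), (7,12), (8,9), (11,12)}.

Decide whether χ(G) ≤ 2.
The clique on vertices [1, 5, 9] has size 3 > 2, so it alone needs 3 colors.

No, G is not 2-colorable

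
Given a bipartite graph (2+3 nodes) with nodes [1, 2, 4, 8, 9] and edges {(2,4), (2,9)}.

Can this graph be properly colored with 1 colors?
No, G is not 1-colorable

Edge (2,9) forces its endpoints to differ, so 1 color is not enough.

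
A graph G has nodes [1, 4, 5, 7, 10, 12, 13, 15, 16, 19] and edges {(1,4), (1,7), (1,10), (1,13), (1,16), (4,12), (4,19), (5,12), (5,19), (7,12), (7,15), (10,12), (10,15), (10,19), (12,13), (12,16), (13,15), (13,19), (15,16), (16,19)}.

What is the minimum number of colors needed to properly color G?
χ(G) = 2

Clique number ω(G) = 2 (lower bound: χ ≥ ω).
The graph is bipartite (no odd cycle), so 2 colors suffice: χ(G) = 2.
A valid 2-coloring: color 1: [1, 12, 15, 19]; color 2: [4, 5, 7, 10, 13, 16].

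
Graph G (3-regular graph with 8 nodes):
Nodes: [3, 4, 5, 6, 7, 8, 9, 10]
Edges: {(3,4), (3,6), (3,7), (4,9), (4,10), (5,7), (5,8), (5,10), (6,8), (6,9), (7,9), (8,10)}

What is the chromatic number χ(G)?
Clique number ω(G) = 3 (lower bound: χ ≥ ω).
The clique on [5, 8, 10] has size 3, forcing χ ≥ 3, and the coloring below uses 3 colors, so χ(G) = 3.
A valid 3-coloring: color 1: [3, 9, 10]; color 2: [4, 5, 6]; color 3: [7, 8].

χ(G) = 3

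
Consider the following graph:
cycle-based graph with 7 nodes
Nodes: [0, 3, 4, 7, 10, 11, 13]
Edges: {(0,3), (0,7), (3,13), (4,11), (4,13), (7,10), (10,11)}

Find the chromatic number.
χ(G) = 3

Clique number ω(G) = 2 (lower bound: χ ≥ ω).
Odd cycle [7, 10, 11, 4, 13, 3, 0] needs 3 colors (χ ≥ 3).
The coloring below uses 3 colors, so χ(G) = 3.
A valid 3-coloring: color 1: [3, 7, 11]; color 2: [0, 4, 10]; color 3: [13].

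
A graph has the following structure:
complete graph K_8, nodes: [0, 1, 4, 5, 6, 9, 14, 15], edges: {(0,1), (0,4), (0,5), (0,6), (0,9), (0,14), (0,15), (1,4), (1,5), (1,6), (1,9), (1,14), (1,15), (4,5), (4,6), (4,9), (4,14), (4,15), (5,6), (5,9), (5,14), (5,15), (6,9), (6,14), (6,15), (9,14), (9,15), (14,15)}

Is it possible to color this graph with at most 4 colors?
No, G is not 4-colorable

The clique on vertices [0, 1, 4, 5, 6, 9, 14, 15] has size 8 > 4, so it alone needs 8 colors.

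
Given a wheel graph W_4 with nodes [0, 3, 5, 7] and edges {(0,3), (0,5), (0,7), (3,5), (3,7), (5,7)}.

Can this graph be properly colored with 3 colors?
No, G is not 3-colorable

The clique on vertices [0, 3, 5, 7] has size 4 > 3, so it alone needs 4 colors.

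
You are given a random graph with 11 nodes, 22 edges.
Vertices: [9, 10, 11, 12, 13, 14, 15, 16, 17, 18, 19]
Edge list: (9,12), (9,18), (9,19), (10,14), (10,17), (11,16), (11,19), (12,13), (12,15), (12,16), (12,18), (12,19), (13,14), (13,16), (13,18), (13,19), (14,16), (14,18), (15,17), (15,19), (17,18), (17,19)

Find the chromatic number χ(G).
χ(G) = 3

Clique number ω(G) = 3 (lower bound: χ ≥ ω).
The clique on [9, 12, 18] has size 3, forcing χ ≥ 3, and the coloring below uses 3 colors, so χ(G) = 3.
A valid 3-coloring: color 1: [11, 12, 14, 17]; color 2: [10, 16, 18, 19]; color 3: [9, 13, 15].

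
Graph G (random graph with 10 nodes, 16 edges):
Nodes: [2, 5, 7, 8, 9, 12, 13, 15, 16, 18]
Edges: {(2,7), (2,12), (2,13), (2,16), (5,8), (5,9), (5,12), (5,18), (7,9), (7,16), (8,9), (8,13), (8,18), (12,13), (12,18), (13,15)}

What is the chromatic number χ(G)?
Clique number ω(G) = 3 (lower bound: χ ≥ ω).
The clique on [2, 7, 16] has size 3, forcing χ ≥ 3, and the coloring below uses 3 colors, so χ(G) = 3.
A valid 3-coloring: color 1: [2, 9, 15, 18]; color 2: [5, 13, 16]; color 3: [7, 8, 12].

χ(G) = 3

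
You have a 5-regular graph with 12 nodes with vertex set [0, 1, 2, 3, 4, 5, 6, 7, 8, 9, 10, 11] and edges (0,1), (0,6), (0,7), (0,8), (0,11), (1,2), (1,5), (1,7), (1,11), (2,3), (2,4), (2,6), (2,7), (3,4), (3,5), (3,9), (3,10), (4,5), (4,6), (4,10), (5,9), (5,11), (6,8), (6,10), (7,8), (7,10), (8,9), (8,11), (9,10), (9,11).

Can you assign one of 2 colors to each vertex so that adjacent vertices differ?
The clique on vertices [0, 8, 11] has size 3 > 2, so it alone needs 3 colors.

No, G is not 2-colorable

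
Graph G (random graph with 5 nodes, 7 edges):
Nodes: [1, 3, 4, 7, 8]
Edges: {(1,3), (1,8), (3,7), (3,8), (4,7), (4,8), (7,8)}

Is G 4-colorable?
A valid 4-coloring: color 1: [8]; color 2: [3, 4]; color 3: [1, 7].
(χ(G) = 3 ≤ 4.)

Yes, G is 4-colorable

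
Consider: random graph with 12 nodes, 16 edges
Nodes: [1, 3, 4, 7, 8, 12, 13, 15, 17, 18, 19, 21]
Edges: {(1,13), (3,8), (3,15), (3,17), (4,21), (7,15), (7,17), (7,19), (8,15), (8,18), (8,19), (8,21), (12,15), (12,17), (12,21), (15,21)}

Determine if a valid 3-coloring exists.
A valid 3-coloring: color 1: [4, 7, 8, 12, 13]; color 2: [1, 15, 17, 18, 19]; color 3: [3, 21].
(χ(G) = 3 ≤ 3.)

Yes, G is 3-colorable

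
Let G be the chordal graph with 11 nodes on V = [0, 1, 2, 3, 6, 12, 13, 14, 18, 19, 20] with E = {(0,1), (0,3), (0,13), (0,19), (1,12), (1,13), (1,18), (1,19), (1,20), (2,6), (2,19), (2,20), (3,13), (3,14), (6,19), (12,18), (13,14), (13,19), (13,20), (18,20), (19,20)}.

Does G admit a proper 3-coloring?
The clique on vertices [0, 1, 13, 19] has size 4 > 3, so it alone needs 4 colors.

No, G is not 3-colorable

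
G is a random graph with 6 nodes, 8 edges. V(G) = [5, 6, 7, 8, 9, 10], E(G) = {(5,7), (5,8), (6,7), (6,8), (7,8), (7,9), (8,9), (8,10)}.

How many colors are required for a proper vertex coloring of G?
Clique number ω(G) = 3 (lower bound: χ ≥ ω).
The clique on [7, 8, 9] has size 3, forcing χ ≥ 3, and the coloring below uses 3 colors, so χ(G) = 3.
A valid 3-coloring: color 1: [8]; color 2: [7, 10]; color 3: [5, 6, 9].

χ(G) = 3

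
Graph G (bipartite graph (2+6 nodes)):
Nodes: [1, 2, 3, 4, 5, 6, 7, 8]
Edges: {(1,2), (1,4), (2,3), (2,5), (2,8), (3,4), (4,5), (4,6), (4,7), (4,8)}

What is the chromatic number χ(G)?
χ(G) = 2

Clique number ω(G) = 2 (lower bound: χ ≥ ω).
The graph is bipartite (no odd cycle), so 2 colors suffice: χ(G) = 2.
A valid 2-coloring: color 1: [2, 4]; color 2: [1, 3, 5, 6, 7, 8].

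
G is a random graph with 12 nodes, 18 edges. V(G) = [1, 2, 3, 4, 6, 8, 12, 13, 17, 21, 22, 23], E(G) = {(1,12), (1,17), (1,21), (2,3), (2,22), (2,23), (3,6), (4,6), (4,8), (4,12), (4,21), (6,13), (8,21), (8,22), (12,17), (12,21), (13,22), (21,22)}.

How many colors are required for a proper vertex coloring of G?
χ(G) = 3

Clique number ω(G) = 3 (lower bound: χ ≥ ω).
The clique on [1, 12, 17] has size 3, forcing χ ≥ 3, and the coloring below uses 3 colors, so χ(G) = 3.
A valid 3-coloring: color 1: [2, 6, 17, 21]; color 2: [3, 8, 12, 13, 23]; color 3: [1, 4, 22].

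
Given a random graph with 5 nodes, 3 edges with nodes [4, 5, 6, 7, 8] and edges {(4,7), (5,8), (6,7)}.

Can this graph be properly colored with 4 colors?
A valid 4-coloring: color 1: [5, 7]; color 2: [4, 6, 8].
(χ(G) = 2 ≤ 4.)

Yes, G is 4-colorable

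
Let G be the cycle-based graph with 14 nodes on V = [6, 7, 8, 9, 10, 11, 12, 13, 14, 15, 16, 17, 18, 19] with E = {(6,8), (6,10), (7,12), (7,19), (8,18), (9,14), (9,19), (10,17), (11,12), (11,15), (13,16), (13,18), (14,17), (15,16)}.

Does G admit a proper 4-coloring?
A valid 4-coloring: color 1: [8, 10, 12, 13, 14, 15, 19]; color 2: [6, 7, 9, 11, 16, 17, 18].
(χ(G) = 2 ≤ 4.)

Yes, G is 4-colorable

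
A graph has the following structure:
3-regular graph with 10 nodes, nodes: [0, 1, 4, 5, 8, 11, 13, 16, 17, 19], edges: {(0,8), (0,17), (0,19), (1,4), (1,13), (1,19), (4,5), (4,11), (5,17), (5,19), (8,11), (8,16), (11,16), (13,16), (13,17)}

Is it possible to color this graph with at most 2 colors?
The clique on vertices [8, 11, 16] has size 3 > 2, so it alone needs 3 colors.

No, G is not 2-colorable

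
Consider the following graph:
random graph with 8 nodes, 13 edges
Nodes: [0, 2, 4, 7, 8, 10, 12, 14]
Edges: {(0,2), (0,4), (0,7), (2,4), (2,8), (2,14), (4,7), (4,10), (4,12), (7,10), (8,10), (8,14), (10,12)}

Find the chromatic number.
Clique number ω(G) = 3 (lower bound: χ ≥ ω).
The clique on [2, 8, 14] has size 3, forcing χ ≥ 3, and the coloring below uses 3 colors, so χ(G) = 3.
A valid 3-coloring: color 1: [4, 8]; color 2: [0, 10, 14]; color 3: [2, 7, 12].

χ(G) = 3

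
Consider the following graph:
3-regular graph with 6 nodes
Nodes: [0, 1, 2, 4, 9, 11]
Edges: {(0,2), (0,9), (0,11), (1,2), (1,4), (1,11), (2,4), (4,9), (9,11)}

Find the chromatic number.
χ(G) = 3

Clique number ω(G) = 3 (lower bound: χ ≥ ω).
The clique on [0, 9, 11] has size 3, forcing χ ≥ 3, and the coloring below uses 3 colors, so χ(G) = 3.
A valid 3-coloring: color 1: [2, 9]; color 2: [0, 1]; color 3: [4, 11].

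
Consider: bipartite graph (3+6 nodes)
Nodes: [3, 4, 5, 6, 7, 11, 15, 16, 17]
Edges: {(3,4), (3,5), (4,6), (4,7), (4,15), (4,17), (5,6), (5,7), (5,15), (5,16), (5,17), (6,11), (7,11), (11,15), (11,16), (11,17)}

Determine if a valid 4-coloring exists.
A valid 4-coloring: color 1: [4, 5, 11]; color 2: [3, 6, 7, 15, 16, 17].
(χ(G) = 2 ≤ 4.)

Yes, G is 4-colorable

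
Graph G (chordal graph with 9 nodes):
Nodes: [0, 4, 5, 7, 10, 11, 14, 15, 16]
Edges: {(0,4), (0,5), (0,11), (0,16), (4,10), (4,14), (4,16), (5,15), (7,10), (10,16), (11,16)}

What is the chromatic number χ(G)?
Clique number ω(G) = 3 (lower bound: χ ≥ ω).
The clique on [0, 11, 16] has size 3, forcing χ ≥ 3, and the coloring below uses 3 colors, so χ(G) = 3.
A valid 3-coloring: color 1: [5, 7, 14, 16]; color 2: [0, 10, 15]; color 3: [4, 11].

χ(G) = 3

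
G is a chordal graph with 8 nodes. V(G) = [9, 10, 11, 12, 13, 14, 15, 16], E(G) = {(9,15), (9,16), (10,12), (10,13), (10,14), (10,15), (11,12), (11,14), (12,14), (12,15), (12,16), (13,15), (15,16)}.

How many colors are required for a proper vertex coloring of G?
χ(G) = 3

Clique number ω(G) = 3 (lower bound: χ ≥ ω).
The clique on [9, 15, 16] has size 3, forcing χ ≥ 3, and the coloring below uses 3 colors, so χ(G) = 3.
A valid 3-coloring: color 1: [14, 15]; color 2: [9, 12, 13]; color 3: [10, 11, 16].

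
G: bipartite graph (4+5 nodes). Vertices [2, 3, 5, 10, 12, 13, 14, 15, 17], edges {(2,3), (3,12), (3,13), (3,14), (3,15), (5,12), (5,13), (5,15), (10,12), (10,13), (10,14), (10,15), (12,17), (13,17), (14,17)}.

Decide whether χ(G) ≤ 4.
A valid 4-coloring: color 1: [3, 5, 10, 17]; color 2: [2, 12, 13, 14, 15].
(χ(G) = 2 ≤ 4.)

Yes, G is 4-colorable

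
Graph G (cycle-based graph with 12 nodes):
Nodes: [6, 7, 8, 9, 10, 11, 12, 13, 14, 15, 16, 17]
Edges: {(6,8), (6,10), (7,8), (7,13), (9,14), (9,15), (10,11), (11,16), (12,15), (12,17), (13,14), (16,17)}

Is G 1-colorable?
Edge (6,8) forces its endpoints to differ, so 1 color is not enough.

No, G is not 1-colorable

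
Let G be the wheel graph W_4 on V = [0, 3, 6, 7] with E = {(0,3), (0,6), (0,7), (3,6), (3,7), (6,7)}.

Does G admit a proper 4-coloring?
A valid 4-coloring: color 1: [7]; color 2: [6]; color 3: [3]; color 4: [0].
(χ(G) = 4 ≤ 4.)

Yes, G is 4-colorable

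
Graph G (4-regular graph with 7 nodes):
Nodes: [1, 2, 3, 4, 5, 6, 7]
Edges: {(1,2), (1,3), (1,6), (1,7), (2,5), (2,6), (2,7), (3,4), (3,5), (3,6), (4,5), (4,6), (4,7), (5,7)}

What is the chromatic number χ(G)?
Clique number ω(G) = 3 (lower bound: χ ≥ ω).
Suppose a proper 3-coloring c exists. The clique [1, 2, 6] takes 3 distinct colors; by symmetry let c(1) = 1, c(2) = 2, c(6) = 3.
- Vertex 3: neighbors [1, 6] already have colors [1, 3] ⇒ c(3) = 2.
- Vertex 4: neighbors [3, 6] already have colors [2, 3] ⇒ c(4) = 1.
- Vertex 5: neighbors [4, 2] already have colors [1, 2] ⇒ c(5) = 3.
- Vertex 7: neighbors [1, 2, 5] already have colors [1, 2, 3] — all 3 colors blocked. Contradiction.
The forced assignments end in a contradiction, so G has no proper 3-coloring (χ ≥ 4).
The coloring below uses 4 colors, so χ(G) = 4.
A valid 4-coloring: color 1: [1, 4]; color 2: [2, 3]; color 3: [6, 7]; color 4: [5].

χ(G) = 4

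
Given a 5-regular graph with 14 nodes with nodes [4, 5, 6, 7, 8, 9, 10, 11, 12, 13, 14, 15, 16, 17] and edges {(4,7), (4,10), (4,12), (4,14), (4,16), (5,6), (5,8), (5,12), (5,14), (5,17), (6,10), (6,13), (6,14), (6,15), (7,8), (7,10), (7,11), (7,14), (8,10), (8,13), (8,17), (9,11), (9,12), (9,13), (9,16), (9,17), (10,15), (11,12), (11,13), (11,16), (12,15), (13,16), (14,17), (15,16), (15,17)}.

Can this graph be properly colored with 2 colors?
No, G is not 2-colorable

The clique on vertices [9, 11, 13, 16] has size 4 > 2, so it alone needs 4 colors.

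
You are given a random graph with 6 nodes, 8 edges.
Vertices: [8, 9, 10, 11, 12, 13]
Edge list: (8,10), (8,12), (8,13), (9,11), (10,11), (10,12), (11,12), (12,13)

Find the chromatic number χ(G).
Clique number ω(G) = 3 (lower bound: χ ≥ ω).
The clique on [8, 10, 12] has size 3, forcing χ ≥ 3, and the coloring below uses 3 colors, so χ(G) = 3.
A valid 3-coloring: color 1: [9, 12]; color 2: [8, 11]; color 3: [10, 13].

χ(G) = 3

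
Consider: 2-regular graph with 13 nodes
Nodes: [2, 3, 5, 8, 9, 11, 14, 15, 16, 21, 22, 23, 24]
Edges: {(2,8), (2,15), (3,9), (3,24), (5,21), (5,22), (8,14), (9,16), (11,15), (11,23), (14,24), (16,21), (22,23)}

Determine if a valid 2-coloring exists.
No, G is not 2-colorable

Odd cycle [11, 15, 2, 8, 14, 24, 3, 9, 16, 21, 5, 22, 23] needs 3 colors (χ ≥ 3).
Hence χ(G) ≥ 3 > 2, so no proper 2-coloring exists.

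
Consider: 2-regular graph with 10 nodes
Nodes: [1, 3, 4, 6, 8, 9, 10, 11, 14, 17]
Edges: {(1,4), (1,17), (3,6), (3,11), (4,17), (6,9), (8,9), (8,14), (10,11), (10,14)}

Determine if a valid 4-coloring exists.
A valid 4-coloring: color 1: [1, 9, 11, 14]; color 2: [4, 6, 8, 10]; color 3: [3, 17].
(χ(G) = 3 ≤ 4.)

Yes, G is 4-colorable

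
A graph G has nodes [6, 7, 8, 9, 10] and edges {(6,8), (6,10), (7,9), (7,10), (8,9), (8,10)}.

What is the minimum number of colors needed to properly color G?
Clique number ω(G) = 3 (lower bound: χ ≥ ω).
The clique on [6, 8, 10] has size 3, forcing χ ≥ 3, and the coloring below uses 3 colors, so χ(G) = 3.
A valid 3-coloring: color 1: [7, 8]; color 2: [9, 10]; color 3: [6].

χ(G) = 3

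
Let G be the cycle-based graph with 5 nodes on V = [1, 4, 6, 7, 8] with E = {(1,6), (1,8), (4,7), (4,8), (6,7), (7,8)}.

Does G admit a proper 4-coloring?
A valid 4-coloring: color 1: [1, 7]; color 2: [6, 8]; color 3: [4].
(χ(G) = 3 ≤ 4.)

Yes, G is 4-colorable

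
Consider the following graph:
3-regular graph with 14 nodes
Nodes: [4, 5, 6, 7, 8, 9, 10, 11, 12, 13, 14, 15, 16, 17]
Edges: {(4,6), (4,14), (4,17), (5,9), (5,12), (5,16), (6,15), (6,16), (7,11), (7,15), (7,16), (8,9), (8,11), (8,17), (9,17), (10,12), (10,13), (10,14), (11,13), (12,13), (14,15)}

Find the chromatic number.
χ(G) = 3

Clique number ω(G) = 3 (lower bound: χ ≥ ω).
The clique on [8, 9, 17] has size 3, forcing χ ≥ 3, and the coloring below uses 3 colors, so χ(G) = 3.
A valid 3-coloring: color 1: [4, 9, 10, 11, 15, 16]; color 2: [5, 6, 7, 13, 14, 17]; color 3: [8, 12].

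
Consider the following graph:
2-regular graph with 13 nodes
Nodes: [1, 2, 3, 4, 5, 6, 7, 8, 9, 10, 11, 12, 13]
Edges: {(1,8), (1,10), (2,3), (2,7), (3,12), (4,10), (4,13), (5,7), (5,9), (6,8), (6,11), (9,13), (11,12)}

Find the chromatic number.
χ(G) = 3

Clique number ω(G) = 2 (lower bound: χ ≥ ω).
Odd cycle [4, 10, 1, 8, 6, 11, 12, 3, 2, 7, 5, 9, 13] needs 3 colors (χ ≥ 3).
The coloring below uses 3 colors, so χ(G) = 3.
A valid 3-coloring: color 1: [1, 3, 4, 7, 9, 11]; color 2: [2, 5, 8, 10, 12, 13]; color 3: [6].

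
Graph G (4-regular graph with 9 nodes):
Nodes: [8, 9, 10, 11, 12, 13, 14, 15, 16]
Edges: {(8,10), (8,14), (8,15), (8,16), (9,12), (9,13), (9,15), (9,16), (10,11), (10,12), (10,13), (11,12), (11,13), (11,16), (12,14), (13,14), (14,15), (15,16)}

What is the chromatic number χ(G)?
χ(G) = 3

Clique number ω(G) = 3 (lower bound: χ ≥ ω).
The clique on [8, 15, 16] has size 3, forcing χ ≥ 3, and the coloring below uses 3 colors, so χ(G) = 3.
A valid 3-coloring: color 1: [10, 14, 16]; color 2: [12, 13, 15]; color 3: [8, 9, 11].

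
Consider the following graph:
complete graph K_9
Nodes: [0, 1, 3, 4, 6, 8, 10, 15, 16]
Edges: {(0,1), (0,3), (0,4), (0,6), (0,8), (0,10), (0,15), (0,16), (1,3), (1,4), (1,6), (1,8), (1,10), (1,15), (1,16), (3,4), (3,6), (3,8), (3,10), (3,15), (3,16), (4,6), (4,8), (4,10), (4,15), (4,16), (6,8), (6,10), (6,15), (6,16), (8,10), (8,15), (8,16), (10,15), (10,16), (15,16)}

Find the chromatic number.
Clique number ω(G) = 9 (lower bound: χ ≥ ω).
The clique on [0, 1, 3, 4, 6, 8, 10, 15, 16] has size 9, forcing χ ≥ 9, and the coloring below uses 9 colors, so χ(G) = 9.
A valid 9-coloring: color 1: [3]; color 2: [1]; color 3: [16]; color 4: [6]; color 5: [4]; color 6: [15]; color 7: [0]; color 8: [8]; color 9: [10].

χ(G) = 9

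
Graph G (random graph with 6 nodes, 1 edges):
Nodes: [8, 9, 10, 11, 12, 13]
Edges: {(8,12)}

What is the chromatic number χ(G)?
χ(G) = 2

Clique number ω(G) = 2 (lower bound: χ ≥ ω).
The graph is bipartite (no odd cycle), so 2 colors suffice: χ(G) = 2.
A valid 2-coloring: color 1: [9, 10, 11, 12, 13]; color 2: [8].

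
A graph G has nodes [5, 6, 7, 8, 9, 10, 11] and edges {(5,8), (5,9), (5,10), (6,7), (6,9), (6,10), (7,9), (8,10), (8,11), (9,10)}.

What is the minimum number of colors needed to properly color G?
Clique number ω(G) = 3 (lower bound: χ ≥ ω).
The clique on [5, 8, 10] has size 3, forcing χ ≥ 3, and the coloring below uses 3 colors, so χ(G) = 3.
A valid 3-coloring: color 1: [8, 9]; color 2: [7, 10, 11]; color 3: [5, 6].

χ(G) = 3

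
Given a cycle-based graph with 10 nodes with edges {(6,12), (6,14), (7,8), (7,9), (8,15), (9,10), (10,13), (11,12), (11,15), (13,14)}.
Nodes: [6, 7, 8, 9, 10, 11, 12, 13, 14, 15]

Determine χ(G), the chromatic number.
Clique number ω(G) = 2 (lower bound: χ ≥ ω).
The graph is bipartite (no odd cycle), so 2 colors suffice: χ(G) = 2.
A valid 2-coloring: color 1: [6, 8, 9, 11, 13]; color 2: [7, 10, 12, 14, 15].

χ(G) = 2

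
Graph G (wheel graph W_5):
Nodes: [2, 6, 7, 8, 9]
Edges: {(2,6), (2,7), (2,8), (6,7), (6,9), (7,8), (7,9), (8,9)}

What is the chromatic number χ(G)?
χ(G) = 3

Clique number ω(G) = 3 (lower bound: χ ≥ ω).
The clique on [7, 8, 9] has size 3, forcing χ ≥ 3, and the coloring below uses 3 colors, so χ(G) = 3.
A valid 3-coloring: color 1: [7]; color 2: [2, 9]; color 3: [6, 8].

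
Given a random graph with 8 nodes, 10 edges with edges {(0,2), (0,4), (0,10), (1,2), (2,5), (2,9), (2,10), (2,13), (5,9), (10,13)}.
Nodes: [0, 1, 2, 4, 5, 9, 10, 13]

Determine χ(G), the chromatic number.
χ(G) = 3

Clique number ω(G) = 3 (lower bound: χ ≥ ω).
The clique on [0, 2, 10] has size 3, forcing χ ≥ 3, and the coloring below uses 3 colors, so χ(G) = 3.
A valid 3-coloring: color 1: [2, 4]; color 2: [0, 1, 9, 13]; color 3: [5, 10].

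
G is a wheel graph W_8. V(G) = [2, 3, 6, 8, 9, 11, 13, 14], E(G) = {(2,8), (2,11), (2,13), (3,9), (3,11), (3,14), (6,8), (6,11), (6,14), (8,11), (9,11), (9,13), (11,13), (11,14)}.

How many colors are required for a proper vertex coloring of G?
χ(G) = 4

Clique number ω(G) = 3 (lower bound: χ ≥ ω).
Odd cycle [8, 2, 13, 9, 3, 14, 6] needs 3 colors (χ ≥ 3).
Vertex 11 is adjacent to every vertex of [2, 3, 6, 8, 9, 13, 14], which already need 3 colors among themselves, so 11 needs a new color (χ ≥ 4).
The coloring below uses 4 colors, so χ(G) = 4.
A valid 4-coloring: color 1: [11]; color 2: [8, 13, 14]; color 3: [2, 6, 9]; color 4: [3].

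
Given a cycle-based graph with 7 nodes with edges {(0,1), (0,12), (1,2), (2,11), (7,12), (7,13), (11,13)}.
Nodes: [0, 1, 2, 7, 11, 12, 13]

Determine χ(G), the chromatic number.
Clique number ω(G) = 2 (lower bound: χ ≥ ω).
Odd cycle [11, 2, 1, 0, 12, 7, 13] needs 3 colors (χ ≥ 3).
The coloring below uses 3 colors, so χ(G) = 3.
A valid 3-coloring: color 1: [1, 7, 11]; color 2: [0, 2, 13]; color 3: [12].

χ(G) = 3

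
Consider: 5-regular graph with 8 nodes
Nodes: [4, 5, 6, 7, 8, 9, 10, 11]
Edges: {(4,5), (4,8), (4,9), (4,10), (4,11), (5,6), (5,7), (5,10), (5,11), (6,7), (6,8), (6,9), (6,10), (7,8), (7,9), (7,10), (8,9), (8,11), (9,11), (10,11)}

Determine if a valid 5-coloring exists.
A valid 5-coloring: color 1: [5, 9]; color 2: [4, 6]; color 3: [7, 11]; color 4: [8, 10].
(χ(G) = 4 ≤ 5.)

Yes, G is 5-colorable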